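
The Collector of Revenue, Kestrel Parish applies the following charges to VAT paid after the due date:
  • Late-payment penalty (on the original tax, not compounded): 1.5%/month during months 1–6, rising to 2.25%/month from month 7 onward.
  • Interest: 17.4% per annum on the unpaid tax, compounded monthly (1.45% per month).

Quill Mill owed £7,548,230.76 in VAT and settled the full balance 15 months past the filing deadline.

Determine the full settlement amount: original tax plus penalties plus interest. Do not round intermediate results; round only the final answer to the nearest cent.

£11,575,405.76

Penalty, months 1–6: 6 × 1.5% × £7,548,230.76 = £679,340.77…
Penalty, months 7–15: 9 × 2.25% × £7,548,230.76 = £1,528,516.73…
Interest: £7,548,230.76 × ((1 + 0.0145)^15 − 1) = £7,548,230.76 × 0.2410257… = £1,819,317.5010…
Total = £7,548,230.76 + £2,207,857.4973 + £1,819,317.5010… = £11,575,405.76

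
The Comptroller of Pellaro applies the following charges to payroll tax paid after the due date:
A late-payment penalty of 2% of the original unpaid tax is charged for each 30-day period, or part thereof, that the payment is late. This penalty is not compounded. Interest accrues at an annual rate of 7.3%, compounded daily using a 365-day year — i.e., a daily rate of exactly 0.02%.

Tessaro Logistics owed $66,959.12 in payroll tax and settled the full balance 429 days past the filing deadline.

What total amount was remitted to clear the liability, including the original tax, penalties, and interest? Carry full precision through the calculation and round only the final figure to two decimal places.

Penalty periods: ⌈429/30⌉ = 15; penalty = 15 × 2% × $66,959.12 = $20,087.74…
Interest: $66,959.12 × ((1 + 0.0002)^429 − 1) = $66,959.12 × 0.08957904… = $5,998.1338…
Total = $66,959.12 + $20,087.7360 + $5,998.1338… = $93,044.99

$93,044.99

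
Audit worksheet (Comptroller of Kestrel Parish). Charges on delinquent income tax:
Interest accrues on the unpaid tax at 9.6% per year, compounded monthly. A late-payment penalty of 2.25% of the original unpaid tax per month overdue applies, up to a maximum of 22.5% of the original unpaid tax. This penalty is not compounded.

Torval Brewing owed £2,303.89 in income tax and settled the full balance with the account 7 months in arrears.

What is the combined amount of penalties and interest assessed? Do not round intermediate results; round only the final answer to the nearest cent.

Penalty: 7 × 2.25% × £2,303.89 = £362.86… (below the 22.5% cap of £518.38…)
Interest (9.6%/yr ÷ 12 = 0.8%/month): £2,303.89 × ((1 + 0.008)^7 − 1) = £132.1559…
Penalties + interest = £362.8627… + £132.1559… = £495.02

£495.02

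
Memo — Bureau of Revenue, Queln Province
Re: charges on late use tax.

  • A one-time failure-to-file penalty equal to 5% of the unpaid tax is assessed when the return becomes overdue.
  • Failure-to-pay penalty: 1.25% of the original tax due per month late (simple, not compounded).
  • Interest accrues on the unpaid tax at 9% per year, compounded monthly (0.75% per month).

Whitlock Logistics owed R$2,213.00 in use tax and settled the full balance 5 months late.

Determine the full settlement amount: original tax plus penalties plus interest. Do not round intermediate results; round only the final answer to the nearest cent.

Failure-to-file penalty: 5% × R$2,213.00 = R$110.65
Failure-to-pay penalty = 1.25% × R$2,213.00 × 5 mo = R$138.31…
Interest: R$2,213.00 × ((1 + 0.0075)^5 − 1) = R$2,213.00 × 0.0380667… = R$84.2417…
Total = R$2,213.00 + R$248.9625 + R$84.2417… = R$2,546.20

R$2,546.20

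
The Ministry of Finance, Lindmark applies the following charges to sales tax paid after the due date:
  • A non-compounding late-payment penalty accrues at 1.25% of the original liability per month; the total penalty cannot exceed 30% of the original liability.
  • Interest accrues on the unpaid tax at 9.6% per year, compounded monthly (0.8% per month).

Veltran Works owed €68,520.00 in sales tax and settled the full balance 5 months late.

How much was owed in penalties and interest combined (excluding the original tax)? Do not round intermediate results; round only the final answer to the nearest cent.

€7,067.51

Penalty: 5 × 1.25% × €68,520.00 = €4,282.50 (below the 30% cap of €20,556.00)
Interest: €68,520.00 × ((1 + 0.008)^5 − 1) = €68,520.00 × 0.0406451… = €2,785.0050…
Penalties + interest = €4,282.5000 + €2,785.0050… = €7,067.51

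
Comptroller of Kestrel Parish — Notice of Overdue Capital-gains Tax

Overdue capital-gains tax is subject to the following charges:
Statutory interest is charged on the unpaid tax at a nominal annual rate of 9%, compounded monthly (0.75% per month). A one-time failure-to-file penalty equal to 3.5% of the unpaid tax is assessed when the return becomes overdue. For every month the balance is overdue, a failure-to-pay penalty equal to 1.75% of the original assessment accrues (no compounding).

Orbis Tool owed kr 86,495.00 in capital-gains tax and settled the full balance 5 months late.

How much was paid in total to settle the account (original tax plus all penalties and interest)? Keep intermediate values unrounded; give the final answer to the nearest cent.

Failure-to-file penalty: 3.5% × kr 86,495.00 = kr 3,027.33…
Failure-to-pay penalty = 1.75% × kr 86,495.00 × 5 mo = kr 7,568.31…
Interest: kr 86,495.00 × ((1 + 0.0075)^5 − 1) = kr 86,495.00 × 0.0380667… = kr 3,292.5822…
Total = kr 86,495.00 + kr 10,595.6375 + kr 3,292.5822… = kr 100,383.22

kr 100,383.22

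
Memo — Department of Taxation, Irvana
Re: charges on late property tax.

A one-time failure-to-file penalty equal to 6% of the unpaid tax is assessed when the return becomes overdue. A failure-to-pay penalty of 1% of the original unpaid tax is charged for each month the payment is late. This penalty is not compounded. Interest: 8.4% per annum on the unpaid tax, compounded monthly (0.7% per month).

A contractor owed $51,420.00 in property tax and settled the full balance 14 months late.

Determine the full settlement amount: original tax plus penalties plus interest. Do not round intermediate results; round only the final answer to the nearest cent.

$66,978.99

Failure-to-file penalty: 6% × $51,420.00 = $3,085.20
Failure-to-pay penalty: 14 × 1% × $51,420.00 = $7,198.80
Interest: $51,420.00 × ((1 + 0.007)^14 − 1) = $51,420.00 × 0.1025863… = $5,274.9870…
Total = $51,420.00 + $10,284.0000 + $5,274.9870… = $66,978.99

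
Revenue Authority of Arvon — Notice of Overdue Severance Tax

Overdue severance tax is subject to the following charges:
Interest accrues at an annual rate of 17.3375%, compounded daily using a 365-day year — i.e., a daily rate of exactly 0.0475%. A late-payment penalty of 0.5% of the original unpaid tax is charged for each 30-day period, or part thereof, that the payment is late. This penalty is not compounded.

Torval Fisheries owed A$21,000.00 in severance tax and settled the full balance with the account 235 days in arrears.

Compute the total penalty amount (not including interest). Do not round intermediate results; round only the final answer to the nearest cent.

Penalty periods: ⌈235/30⌉ = 8; penalty = 8 × 0.5% × A$21,000.00 = A$840.00

A$840.00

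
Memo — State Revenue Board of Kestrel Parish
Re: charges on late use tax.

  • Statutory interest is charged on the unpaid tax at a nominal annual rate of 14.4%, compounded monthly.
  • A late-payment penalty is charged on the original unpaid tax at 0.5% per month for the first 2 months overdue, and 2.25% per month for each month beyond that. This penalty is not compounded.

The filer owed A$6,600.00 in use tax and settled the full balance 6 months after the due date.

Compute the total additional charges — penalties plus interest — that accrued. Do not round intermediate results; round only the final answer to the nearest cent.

Penalty, months 1–2: 2 × 0.5% × A$6,600.00 = A$66.00
Penalty, months 3–6: 4 × 2.25% × A$6,600.00 = A$594.00
Interest (14.4%/yr ÷ 12 = 1.2%/month): A$6,600.00 × ((1 + 0.012)^6 − 1) = A$489.6862…
Penalties + interest = A$660.0000 + A$489.6862… = A$1,149.69

A$1,149.69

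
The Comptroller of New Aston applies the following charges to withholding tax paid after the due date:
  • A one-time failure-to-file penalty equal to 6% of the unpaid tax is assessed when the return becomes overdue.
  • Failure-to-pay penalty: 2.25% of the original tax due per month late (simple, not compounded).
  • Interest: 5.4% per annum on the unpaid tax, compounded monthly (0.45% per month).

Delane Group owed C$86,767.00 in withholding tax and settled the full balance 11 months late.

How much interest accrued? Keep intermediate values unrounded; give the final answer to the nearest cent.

C$4,392.92

Interest: C$86,767.00 × ((1 + 0.0045)^11 − 1) = C$86,767.00 × 0.0506289… = C$4,392.9197…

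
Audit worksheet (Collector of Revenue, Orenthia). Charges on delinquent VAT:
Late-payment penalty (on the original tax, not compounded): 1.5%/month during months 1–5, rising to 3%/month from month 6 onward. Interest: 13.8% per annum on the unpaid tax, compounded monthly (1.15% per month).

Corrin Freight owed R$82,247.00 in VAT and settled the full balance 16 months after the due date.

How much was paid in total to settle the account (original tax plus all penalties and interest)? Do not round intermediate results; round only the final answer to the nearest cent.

R$132,068.48

Penalty, months 1–5: 5 × 1.5% × R$82,247.00 = R$6,168.53…
Penalty, months 6–16: 11 × 3% × R$82,247.00 = R$27,141.51
Interest: R$82,247.00 × ((1 + 0.0115)^16 − 1) = R$82,247.00 × 0.2007544… = R$16,511.4487…
Total = R$82,247.00 + R$33,310.0350 + R$16,511.4487… = R$132,068.48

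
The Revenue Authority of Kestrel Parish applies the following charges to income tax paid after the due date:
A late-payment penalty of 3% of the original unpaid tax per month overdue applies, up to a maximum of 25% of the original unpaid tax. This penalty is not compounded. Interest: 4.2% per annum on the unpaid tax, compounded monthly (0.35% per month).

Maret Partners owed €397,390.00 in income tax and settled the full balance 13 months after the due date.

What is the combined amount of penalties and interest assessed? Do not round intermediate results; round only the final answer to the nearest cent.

€117,813.37

Penalty (uncapped): 13 × 3% × €397,390.00 = €154,982.10; cap = 25% × €397,390.00 = €99,347.50 → penalty = €99,347.50
Interest: €397,390.00 × ((1 + 0.0035)^13 − 1) = €397,390.00 × 0.0464679… = €18,465.8669…
Penalties + interest = €99,347.5000 + €18,465.8669… = €117,813.37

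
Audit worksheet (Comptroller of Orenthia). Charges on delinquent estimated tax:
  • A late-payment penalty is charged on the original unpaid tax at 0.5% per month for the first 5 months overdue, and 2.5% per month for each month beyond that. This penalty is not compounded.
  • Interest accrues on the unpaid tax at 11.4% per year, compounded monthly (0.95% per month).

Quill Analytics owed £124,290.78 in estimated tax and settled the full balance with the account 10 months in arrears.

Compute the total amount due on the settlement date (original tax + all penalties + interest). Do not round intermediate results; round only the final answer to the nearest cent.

£155,259.80

Penalty, months 1–5: 5 × 0.5% × £124,290.78 = £3,107.27…
Penalty, months 6–10: 5 × 2.5% × £124,290.78 = £15,536.35…
Interest: £124,290.78 × ((1 + 0.0095)^10 − 1) = £124,290.78 × 0.0991659… = £12,325.4027…
Total = £124,290.78 + £18,643.6170 + £12,325.4027… = £155,259.80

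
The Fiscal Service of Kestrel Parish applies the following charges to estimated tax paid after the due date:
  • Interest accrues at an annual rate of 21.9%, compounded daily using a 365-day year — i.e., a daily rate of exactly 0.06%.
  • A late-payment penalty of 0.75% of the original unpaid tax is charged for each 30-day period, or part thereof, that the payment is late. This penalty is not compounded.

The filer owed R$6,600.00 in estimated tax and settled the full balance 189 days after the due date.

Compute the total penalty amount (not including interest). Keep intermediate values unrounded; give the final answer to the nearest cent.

Penalty periods: ⌈189/30⌉ = 7; penalty = 7 × 0.75% × R$6,600.00 = R$346.50

R$346.50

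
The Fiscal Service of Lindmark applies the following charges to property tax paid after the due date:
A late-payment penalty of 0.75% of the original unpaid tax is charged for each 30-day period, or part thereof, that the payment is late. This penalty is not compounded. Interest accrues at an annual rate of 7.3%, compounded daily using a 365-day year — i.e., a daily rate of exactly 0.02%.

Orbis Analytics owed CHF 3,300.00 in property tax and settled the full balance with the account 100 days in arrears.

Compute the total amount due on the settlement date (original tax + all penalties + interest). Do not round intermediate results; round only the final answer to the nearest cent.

CHF 3,465.66

Penalty periods: ⌈100/30⌉ = 4; penalty = 4 × 0.75% × CHF 3,300.00 = CHF 99.00
Interest: CHF 3,300.00 × ((1 + 0.0002)^100 − 1) = CHF 3,300.00 × 0.02019930… = CHF 66.6577…
Total = CHF 3,300.00 + CHF 99.0000 + CHF 66.6577… = CHF 3,465.66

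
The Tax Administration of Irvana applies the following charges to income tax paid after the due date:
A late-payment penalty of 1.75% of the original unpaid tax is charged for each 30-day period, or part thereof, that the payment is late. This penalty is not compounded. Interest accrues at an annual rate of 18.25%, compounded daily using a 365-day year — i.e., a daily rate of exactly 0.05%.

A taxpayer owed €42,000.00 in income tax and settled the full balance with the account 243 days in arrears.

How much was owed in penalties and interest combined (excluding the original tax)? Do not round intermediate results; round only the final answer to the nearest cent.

Penalty periods: ⌈243/30⌉ = 9; penalty = 9 × 1.75% × €42,000.00 = €6,615.00
Interest: €42,000.00 × ((1 + 0.0005)^243 − 1) = €42,000.00 × 0.12915508… = €5,424.5133…
Penalties + interest = €6,615.0000 + €5,424.5133… = €12,039.51

€12,039.51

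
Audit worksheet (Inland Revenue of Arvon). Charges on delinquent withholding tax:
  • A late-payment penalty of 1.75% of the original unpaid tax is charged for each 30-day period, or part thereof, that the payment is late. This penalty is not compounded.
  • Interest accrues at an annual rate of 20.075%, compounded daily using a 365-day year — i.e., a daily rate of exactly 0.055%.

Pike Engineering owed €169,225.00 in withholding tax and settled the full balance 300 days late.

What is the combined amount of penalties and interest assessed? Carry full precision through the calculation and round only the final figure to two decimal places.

€59,963.12

Penalty periods: ⌈300/30⌉ = 10; penalty = 10 × 1.75% × €169,225.00 = €29,614.38…
Interest: €169,225.00 × ((1 + 0.00055)^300 − 1) = €169,225.00 × 0.17933962… = €30,348.7480…
Penalties + interest = €29,614.3750 + €30,348.7480… = €59,963.12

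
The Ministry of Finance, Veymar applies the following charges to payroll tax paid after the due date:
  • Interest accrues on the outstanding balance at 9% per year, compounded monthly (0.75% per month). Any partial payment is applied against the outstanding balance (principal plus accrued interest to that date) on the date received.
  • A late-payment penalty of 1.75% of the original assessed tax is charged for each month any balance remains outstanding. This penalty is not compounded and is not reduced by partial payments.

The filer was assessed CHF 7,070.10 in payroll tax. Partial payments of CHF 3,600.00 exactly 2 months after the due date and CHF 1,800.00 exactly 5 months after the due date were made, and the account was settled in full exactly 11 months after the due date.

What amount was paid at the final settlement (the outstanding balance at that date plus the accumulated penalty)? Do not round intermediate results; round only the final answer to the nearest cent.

CHF 3,303.80

Balance at month 2: CHF 7,070.1000 × (1 + 0.0075)^2 = CHF 7,176.5492…
After CHF 3,600.00 payment: CHF 7,176.5492… − CHF 3,600.00 = CHF 3,576.5492…
Balance at month 5: CHF 3,576.5492… × (1 + 0.0075)^3 = CHF 3,657.6266…
After CHF 1,800.00 payment: CHF 3,657.6266… − CHF 1,800.00 = CHF 1,857.6266…
Balance at month 11: CHF 1,857.6266… × (1 + 0.0075)^6 = CHF 1,942.8029…
Penalty: 11 × 1.75% × CHF 7,070.10 = CHF 1,360.99…
Final settlement = outstanding balance + penalty = CHF 1,942.8029… + CHF 1,360.99… = CHF 3,303.80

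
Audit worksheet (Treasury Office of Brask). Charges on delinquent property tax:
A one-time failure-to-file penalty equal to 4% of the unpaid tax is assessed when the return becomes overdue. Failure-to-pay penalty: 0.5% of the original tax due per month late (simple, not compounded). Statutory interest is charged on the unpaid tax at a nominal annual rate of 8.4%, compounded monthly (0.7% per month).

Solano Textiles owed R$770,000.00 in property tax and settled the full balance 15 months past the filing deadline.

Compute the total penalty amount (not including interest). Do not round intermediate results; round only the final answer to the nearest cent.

R$88,550.00

Failure-to-file penalty: 4% × R$770,000.00 = R$30,800.00
Failure-to-pay penalty: 15 × 0.5% × R$770,000.00 = R$57,750.00
Total penalty = R$30,800.00 + R$57,750.00 = R$88,550.00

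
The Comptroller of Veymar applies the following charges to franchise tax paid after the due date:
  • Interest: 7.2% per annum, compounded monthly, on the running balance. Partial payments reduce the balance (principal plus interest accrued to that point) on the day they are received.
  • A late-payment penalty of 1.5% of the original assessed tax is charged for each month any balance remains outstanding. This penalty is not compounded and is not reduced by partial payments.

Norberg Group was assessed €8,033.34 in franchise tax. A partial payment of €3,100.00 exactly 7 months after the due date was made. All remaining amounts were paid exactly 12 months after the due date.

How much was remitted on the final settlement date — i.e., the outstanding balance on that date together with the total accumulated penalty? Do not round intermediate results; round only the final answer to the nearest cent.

Monthly rate = 7.2% ÷ 12 = 0.6%
Balance at month 7: €8,033.3400 × (1 + 0.006)^7 = €8,376.8746…
After €3,100.00 payment: €8,376.8746… − €3,100.00 = €5,276.8746…
Balance at month 12: €5,276.8746… × (1 + 0.006)^5 = €5,437.0919…
Penalty: 12 × 1.5% × €8,033.34 = €1,446.00…
Final settlement = outstanding balance + penalty = €5,437.0919… + €1,446.00… = €6,883.09

€6,883.09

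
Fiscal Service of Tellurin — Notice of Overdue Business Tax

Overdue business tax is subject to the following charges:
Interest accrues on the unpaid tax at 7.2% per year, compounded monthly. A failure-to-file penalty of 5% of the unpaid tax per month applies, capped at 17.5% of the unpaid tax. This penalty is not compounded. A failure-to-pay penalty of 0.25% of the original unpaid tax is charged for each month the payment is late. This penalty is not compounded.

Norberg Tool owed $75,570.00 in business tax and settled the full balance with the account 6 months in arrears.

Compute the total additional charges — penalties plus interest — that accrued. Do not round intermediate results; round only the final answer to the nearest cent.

Failure-to-file: 6 × 5% × $75,570.00 = $22,671.00, capped at 17.5% × $75,570.00 = $13,224.75
Failure-to-pay penalty = 0.25% × $75,570.00 × 6 mo = $1,133.55
Interest (7.2%/yr ÷ 12 = 0.6%/month): $75,570.00 × ((1 + 0.006)^6 − 1) = $2,761.6557…
Penalties + interest = $14,358.3000 + $2,761.6557… = $17,119.96

$17,119.96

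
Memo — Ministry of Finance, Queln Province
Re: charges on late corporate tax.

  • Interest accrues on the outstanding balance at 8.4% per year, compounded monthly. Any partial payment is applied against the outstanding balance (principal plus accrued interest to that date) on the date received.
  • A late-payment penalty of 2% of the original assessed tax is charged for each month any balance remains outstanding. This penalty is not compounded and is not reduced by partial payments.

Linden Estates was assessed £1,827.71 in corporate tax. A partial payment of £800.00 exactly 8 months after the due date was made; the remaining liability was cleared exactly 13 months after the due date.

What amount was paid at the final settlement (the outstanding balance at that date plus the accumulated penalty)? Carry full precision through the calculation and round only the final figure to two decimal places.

Monthly rate = 8.4% ÷ 12 = 0.7%
Balance at month 8: £1,827.7100 × (1 + 0.007)^8 = £1,932.6048…
After £800.00 payment: £1,932.6048… − £800.00 = £1,132.6048…
Balance at month 13: £1,132.6048… × (1 + 0.007)^5 = £1,172.8048…
Penalty: 13 × 2% × £1,827.71 = £475.20…
Final settlement = outstanding balance + penalty = £1,172.8048… + £475.20… = £1,648.01

£1,648.01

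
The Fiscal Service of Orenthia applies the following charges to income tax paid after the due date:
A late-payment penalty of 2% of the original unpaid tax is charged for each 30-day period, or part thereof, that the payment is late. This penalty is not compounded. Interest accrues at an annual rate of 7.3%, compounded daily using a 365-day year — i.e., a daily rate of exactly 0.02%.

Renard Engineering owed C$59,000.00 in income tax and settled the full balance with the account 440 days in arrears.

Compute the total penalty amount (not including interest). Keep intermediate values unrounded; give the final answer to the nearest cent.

C$17,700.00

Penalty periods: ⌈440/30⌉ = 15; penalty = 15 × 2% × C$59,000.00 = C$17,700.00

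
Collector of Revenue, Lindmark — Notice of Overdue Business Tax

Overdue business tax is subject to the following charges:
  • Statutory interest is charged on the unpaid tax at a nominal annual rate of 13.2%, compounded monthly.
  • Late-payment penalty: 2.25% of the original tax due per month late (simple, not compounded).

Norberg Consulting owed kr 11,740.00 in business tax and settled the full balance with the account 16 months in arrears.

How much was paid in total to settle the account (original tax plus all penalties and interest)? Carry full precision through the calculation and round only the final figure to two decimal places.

kr 18,212.18

Late-payment penalty = 2.25% × kr 11,740.00 × 16 mo = kr 4,226.40
Interest (13.2%/yr ÷ 12 = 1.1%/month): kr 11,740.00 × ((1 + 0.011)^16 − 1) = kr 2,245.7766…
Total = kr 11,740.00 + kr 4,226.4000 + kr 2,245.7766… = kr 18,212.18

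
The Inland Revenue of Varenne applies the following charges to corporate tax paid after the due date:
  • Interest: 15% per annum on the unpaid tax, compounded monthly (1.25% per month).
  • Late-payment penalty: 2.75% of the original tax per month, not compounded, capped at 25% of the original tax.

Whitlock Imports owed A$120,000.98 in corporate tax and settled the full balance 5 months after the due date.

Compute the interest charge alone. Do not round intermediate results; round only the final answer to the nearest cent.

Interest: A$120,000.98 × ((1 + 0.0125)^5 − 1) = A$120,000.98 × 0.0640822… = A$7,689.9212…

A$7,689.92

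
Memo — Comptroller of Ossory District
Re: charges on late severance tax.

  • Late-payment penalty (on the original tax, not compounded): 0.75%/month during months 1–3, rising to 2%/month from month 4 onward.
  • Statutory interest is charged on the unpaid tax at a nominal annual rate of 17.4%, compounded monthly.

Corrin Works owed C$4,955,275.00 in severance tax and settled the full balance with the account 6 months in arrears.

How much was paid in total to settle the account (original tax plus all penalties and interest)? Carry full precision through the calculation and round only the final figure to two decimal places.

Penalty, months 1–3: 3 × 0.75% × C$4,955,275.00 = C$111,493.69…
Penalty, months 4–6: 3 × 2% × C$4,955,275.00 = C$297,316.50
Interest (17.4%/yr ÷ 12 = 1.45%/month): C$4,955,275.00 × ((1 + 0.0145)^6 − 1) = C$447,042.0639…
Total = C$4,955,275.00 + C$408,810.1875 + C$447,042.0639… = C$5,811,127.25

C$5,811,127.25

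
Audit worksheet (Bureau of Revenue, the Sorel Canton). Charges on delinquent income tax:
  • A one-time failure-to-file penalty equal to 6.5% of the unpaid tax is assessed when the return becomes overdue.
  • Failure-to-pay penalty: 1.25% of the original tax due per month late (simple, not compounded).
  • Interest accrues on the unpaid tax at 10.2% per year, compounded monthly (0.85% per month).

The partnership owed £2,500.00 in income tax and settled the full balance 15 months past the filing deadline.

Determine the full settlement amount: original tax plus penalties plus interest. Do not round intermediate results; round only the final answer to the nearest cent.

£3,469.68

Failure-to-file penalty: 6.5% × £2,500.00 = £162.50
Failure-to-pay penalty = 1.25% × £2,500.00 × 15 mo = £468.75
Interest: £2,500.00 × ((1 + 0.0085)^15 − 1) = £2,500.00 × 0.1353729… = £338.4323…
Total = £2,500.00 + £631.2500 + £338.4323… = £3,469.68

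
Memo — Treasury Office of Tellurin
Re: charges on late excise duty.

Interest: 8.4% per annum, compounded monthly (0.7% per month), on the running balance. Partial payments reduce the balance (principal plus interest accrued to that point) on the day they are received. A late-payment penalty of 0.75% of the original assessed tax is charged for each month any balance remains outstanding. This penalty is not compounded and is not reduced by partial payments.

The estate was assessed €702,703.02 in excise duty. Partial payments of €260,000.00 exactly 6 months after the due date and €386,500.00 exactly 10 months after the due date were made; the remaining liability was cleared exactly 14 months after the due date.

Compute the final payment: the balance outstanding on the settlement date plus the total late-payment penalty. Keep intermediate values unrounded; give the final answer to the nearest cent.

Balance at month 6: €702,703.0200 × (1 + 0.007)^6 = €732,737.8795…
After €260,000.00 payment: €732,737.8795… − €260,000.00 = €472,737.8795…
Balance at month 10: €472,737.8795… × (1 + 0.007)^4 = €486,114.1748…
After €386,500.00 payment: €486,114.1748… − €386,500.00 = €99,614.1748…
Balance at month 14: €99,614.1748… × (1 + 0.007)^4 = €102,432.7951…
Penalty: 14 × 0.75% × €702,703.02 = €73,783.82…
Final settlement = outstanding balance + penalty = €102,432.7951… + €73,783.82… = €176,216.61

€176,216.61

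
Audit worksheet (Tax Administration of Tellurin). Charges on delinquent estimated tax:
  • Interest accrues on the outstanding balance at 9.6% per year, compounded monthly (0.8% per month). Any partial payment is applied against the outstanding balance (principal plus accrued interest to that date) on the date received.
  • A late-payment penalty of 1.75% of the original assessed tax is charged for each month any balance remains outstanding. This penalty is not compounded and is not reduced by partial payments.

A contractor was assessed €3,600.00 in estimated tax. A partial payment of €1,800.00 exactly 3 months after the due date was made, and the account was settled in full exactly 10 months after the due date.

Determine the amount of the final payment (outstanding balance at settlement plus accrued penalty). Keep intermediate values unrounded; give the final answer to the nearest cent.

Balance at month 3: €3,600.0000 × (1 + 0.008)^3 = €3,687.0930…
After €1,800.00 payment: €3,687.0930… − €1,800.00 = €1,887.0930…
Balance at month 10: €1,887.0930… × (1 + 0.008)^7 = €1,995.3406…
Penalty: 10 × 1.75% × €3,600.00 = €630.00
Final settlement = outstanding balance + penalty = €1,995.3406… + €630.00 = €2,625.34

€2,625.34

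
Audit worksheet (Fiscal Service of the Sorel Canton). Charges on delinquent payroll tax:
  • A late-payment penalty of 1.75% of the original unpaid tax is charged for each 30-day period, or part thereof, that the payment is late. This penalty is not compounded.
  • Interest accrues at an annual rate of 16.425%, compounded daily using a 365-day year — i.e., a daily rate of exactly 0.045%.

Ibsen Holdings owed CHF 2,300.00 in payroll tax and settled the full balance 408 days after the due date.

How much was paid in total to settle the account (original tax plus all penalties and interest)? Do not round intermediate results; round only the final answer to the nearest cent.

Penalty periods: ⌈408/30⌉ = 14; penalty = 14 × 1.75% × CHF 2,300.00 = CHF 563.50
Interest: CHF 2,300.00 × ((1 + 0.00045)^408 − 1) = CHF 2,300.00 × 0.20148549… = CHF 463.4166…
Total = CHF 2,300.00 + CHF 563.5000 + CHF 463.4166… = CHF 3,326.92

CHF 3,326.92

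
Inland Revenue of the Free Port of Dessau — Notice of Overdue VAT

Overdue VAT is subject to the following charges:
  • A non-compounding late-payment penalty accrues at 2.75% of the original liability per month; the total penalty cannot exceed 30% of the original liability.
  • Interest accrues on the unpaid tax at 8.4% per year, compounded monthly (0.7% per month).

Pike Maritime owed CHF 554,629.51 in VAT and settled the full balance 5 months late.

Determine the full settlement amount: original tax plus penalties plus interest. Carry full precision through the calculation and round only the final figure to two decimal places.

Penalty: 5 × 2.75% × CHF 554,629.51 = CHF 76,261.56… (below the 30% cap of CHF 166,388.85…)
Interest: CHF 554,629.51 × ((1 + 0.007)^5 − 1) = CHF 554,629.51 × 0.0354934… = CHF 19,685.7104…
Total = CHF 554,629.51 + CHF 76,261.5576… + CHF 19,685.7104… = CHF 650,576.78

CHF 650,576.78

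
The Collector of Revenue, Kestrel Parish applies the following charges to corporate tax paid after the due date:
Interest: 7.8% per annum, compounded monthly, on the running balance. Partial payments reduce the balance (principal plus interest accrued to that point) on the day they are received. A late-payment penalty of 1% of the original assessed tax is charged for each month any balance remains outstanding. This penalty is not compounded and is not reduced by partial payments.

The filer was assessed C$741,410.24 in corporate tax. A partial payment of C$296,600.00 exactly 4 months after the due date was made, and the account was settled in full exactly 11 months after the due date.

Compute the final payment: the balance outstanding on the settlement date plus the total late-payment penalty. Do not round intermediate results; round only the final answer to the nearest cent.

Monthly rate = 7.8% ÷ 12 = 0.65%
Balance at month 4: C$741,410.2400 × (1 + 0.0065)^4 = C$760,875.6695…
After C$296,600.00 payment: C$760,875.6695… − C$296,600.00 = C$464,275.6695…
Balance at month 11: C$464,275.6695… × (1 + 0.0065)^7 = C$485,816.6327…
Penalty: 11 × 1% × C$741,410.24 = C$81,555.13…
Final settlement = outstanding balance + penalty = C$485,816.6327… + C$81,555.13… = C$567,371.76

C$567,371.76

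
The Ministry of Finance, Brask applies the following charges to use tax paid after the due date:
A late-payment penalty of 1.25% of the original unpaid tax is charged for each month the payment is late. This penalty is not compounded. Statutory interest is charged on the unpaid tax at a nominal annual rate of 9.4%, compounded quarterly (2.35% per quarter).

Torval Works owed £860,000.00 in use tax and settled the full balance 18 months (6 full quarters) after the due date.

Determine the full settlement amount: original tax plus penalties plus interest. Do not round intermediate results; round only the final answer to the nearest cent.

Late-payment penalty = 1.25% × £860,000.00 × 18 mo = £193,500.00
Interest: £860,000.00 × ((1 + 0.0235)^6 − 1) = £860,000.00 × 0.1495479… = £128,611.2158…
Total = £860,000.00 + £193,500.0000 + £128,611.2158… = £1,182,111.22

£1,182,111.22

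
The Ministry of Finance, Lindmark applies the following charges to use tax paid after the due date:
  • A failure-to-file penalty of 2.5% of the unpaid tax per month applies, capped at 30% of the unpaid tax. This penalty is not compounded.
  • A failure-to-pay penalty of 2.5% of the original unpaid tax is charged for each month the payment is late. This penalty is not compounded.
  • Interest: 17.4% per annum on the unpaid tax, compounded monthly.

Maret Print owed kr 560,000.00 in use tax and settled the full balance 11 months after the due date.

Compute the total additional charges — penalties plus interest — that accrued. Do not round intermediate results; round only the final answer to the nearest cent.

kr 404,085.73

Failure-to-file: 11 × 2.5% × kr 560,000.00 = kr 154,000.00 (under the 30% cap)
Failure-to-pay penalty = 2.5% × kr 560,000.00 × 11 mo = kr 154,000.00
Interest (17.4%/yr ÷ 12 = 1.45%/month): kr 560,000.00 × ((1 + 0.0145)^11 − 1) = kr 96,085.7303…
Penalties + interest = kr 308,000.0000 + kr 96,085.7303… = kr 404,085.73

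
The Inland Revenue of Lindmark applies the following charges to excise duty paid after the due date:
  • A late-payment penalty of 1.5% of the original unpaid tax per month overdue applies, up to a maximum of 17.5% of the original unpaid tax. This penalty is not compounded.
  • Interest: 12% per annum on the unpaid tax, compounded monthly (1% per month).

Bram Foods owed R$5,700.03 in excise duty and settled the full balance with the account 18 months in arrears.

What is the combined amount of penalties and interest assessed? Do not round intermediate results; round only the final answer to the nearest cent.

Penalty (uncapped): 18 × 1.5% × R$5,700.03 = R$1,539.01…; cap = 17.5% × R$5,700.03 = R$997.51… → penalty = R$997.51…
Interest: R$5,700.03 × ((1 + 0.01)^18 − 1) = R$5,700.03 × 0.1961475… = R$1,118.0465…
Penalties + interest = R$997.5053… + R$1,118.0465… = R$2,115.55

R$2,115.55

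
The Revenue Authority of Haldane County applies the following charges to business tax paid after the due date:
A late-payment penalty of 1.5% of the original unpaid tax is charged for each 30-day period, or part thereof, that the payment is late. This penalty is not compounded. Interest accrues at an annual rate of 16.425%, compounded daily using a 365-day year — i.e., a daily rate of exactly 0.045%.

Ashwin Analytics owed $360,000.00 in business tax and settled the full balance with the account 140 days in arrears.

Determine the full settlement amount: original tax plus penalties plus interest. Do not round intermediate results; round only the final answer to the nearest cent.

$410,404.23

Penalty periods: ⌈140/30⌉ = 5; penalty = 5 × 1.5% × $360,000.00 = $27,000.00
Interest: $360,000.00 × ((1 + 0.00045)^140 − 1) = $360,000.00 × 0.06501175… = $23,404.2290…
Total = $360,000.00 + $27,000.0000 + $23,404.2290… = $410,404.23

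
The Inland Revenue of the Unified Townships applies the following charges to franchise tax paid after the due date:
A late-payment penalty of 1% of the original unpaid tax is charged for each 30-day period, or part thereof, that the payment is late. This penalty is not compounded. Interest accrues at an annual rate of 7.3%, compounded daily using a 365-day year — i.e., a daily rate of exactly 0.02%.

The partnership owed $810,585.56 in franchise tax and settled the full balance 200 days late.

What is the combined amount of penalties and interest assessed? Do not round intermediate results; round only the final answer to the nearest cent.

$89,818.24

Penalty periods: ⌈200/30⌉ = 7; penalty = 7 × 1% × $810,585.56 = $56,740.99…
Interest: $810,585.56 × ((1 + 0.0002)^200 − 1) = $810,585.56 × 0.04080661… = $33,077.2500…
Penalties + interest = $56,740.9892 + $33,077.2500… = $89,818.24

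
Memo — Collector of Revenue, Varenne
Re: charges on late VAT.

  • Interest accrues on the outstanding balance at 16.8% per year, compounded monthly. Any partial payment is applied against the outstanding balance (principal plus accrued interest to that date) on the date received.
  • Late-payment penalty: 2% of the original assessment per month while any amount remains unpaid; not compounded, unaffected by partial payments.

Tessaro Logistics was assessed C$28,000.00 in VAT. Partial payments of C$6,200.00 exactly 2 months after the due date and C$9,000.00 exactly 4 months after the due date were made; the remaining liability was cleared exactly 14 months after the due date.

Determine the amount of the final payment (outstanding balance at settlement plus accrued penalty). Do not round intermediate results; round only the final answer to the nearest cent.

Monthly rate = 16.8% ÷ 12 = 1.4%
Balance at month 2: C$28,000.0000 × (1 + 0.014)^2 = C$28,789.4880
After C$6,200.00 payment: C$28,789.4880 − C$6,200.00 = C$22,589.4880
Balance at month 4: C$22,589.4880 × (1 + 0.014)^2 = C$23,226.4212…
After C$9,000.00 payment: C$23,226.4212… − C$9,000.00 = C$14,226.4212…
Balance at month 14: C$14,226.4212… × (1 + 0.014)^10 = C$16,348.3984…
Penalty: 14 × 2% × C$28,000.00 = C$7,840.00
Final settlement = outstanding balance + penalty = C$16,348.3984… + C$7,840.00 = C$24,188.40

C$24,188.40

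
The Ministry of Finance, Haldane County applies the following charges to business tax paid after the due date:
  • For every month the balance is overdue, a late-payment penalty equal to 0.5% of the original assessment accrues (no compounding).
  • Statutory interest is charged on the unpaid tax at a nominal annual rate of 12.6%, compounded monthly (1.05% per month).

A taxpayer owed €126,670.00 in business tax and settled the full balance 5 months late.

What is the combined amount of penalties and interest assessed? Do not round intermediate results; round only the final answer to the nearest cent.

Late-payment penalty = 0.5% × €126,670.00 × 5 mo = €3,166.75
Interest: €126,670.00 × ((1 + 0.0105)^5 − 1) = €126,670.00 × 0.0536141… = €6,791.3028…
Penalties + interest = €3,166.7500 + €6,791.3028… = €9,958.05

€9,958.05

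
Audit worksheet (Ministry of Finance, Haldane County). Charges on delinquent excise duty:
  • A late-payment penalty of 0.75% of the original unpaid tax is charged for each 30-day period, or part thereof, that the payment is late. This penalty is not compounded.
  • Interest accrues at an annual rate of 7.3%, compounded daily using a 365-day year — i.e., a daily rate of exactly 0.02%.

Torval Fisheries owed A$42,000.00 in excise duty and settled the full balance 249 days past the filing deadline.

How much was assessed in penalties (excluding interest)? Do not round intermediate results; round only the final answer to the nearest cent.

A$2,835.00

Penalty periods: ⌈249/30⌉ = 9; penalty = 9 × 0.75% × A$42,000.00 = A$2,835.00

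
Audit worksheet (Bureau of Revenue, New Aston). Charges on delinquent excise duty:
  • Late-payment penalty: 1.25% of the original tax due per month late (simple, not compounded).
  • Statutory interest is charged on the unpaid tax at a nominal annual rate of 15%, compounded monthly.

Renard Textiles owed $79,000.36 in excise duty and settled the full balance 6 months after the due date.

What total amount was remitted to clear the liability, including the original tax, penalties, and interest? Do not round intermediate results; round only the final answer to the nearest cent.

$91,038.69

Late-payment penalty = 1.25% × $79,000.36 × 6 mo = $5,925.03…
Interest (15%/yr ÷ 12 = 1.25%/month): $79,000.36 × ((1 + 0.0125)^6 − 1) = $6,113.2991…
Total = $79,000.36 + $5,925.0270 + $6,113.2991… = $91,038.69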